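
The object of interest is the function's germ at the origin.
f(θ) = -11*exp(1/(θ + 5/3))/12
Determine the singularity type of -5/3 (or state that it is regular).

The exponent 1/(θ - (-5/3)) has a pole at -5/3, so exp(1/(θ - (-5/3))) takes every nonzero value near it: an essential singularity (not a pole of any order).

The point is an essential singularity.


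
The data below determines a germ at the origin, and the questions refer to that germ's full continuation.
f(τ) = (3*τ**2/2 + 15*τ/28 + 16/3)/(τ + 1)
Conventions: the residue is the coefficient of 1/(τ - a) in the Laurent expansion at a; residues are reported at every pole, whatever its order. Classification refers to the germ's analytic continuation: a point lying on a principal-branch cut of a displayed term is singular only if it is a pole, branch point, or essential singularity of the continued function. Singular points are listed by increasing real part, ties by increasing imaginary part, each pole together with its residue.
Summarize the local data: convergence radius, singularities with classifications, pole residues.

Radius of convergence at 0: 1.
At -1: a pole of order 1; residue 529/84.

Denominator factor (τ + 1): pole of order 1 at -1, modulus 1.
The radius of convergence is the smallest modulus among the singular points: 1.
At the order-1 pole -1 set g(τ) = (τ - (-1))*f(τ) = 3*τ**2/2 + 15*τ/28 + 16/3.
Simple pole: residue = g(a) at a = -1, which is 529/84.


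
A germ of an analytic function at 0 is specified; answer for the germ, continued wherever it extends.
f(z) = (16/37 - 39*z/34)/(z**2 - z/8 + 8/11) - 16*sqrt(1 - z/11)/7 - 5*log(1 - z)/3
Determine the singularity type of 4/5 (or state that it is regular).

Denominator factors: z**2 - z/8 + 8/11 = 697/550 at z = 4/5 — none vanishes.
Branch term sqrt(1 - z/(11)): argument at 4/5 is 51/55, nonzero, so 4/5 is not its branch point (a point on a principal cut is still regular for the continued germ).
Branch term log(1 - z/(1)): argument at 4/5 is 1/5, nonzero, so 4/5 is not its branch point (a point on a principal cut is still regular for the continued germ).
So the germ continues analytically to 4/5.

The point is a regular point.


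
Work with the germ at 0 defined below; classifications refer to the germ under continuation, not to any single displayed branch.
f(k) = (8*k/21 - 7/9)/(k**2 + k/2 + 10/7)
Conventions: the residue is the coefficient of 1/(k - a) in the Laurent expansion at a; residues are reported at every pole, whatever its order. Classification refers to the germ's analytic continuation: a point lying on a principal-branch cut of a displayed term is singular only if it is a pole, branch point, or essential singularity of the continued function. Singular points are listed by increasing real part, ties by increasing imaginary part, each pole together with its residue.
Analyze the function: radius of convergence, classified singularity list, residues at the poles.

Radius of convergence at 0: (1/7)*sqrt(70).
At (-1/4) - ((3/28)*sqrt(119))*i: a pole of order 1; residue (4/21) - ((110/3213)*sqrt(119))*i.
At (-1/4) + ((3/28)*sqrt(119))*i: a pole of order 1; residue (4/21) + ((110/3213)*sqrt(119))*i.

Denominator factor (k**2 + k/2 + 10/7): discriminant -153/28, complex-conjugate roots (-1/4) + ((3/28)*sqrt(119))*i and (-1/4) - ((3/28)*sqrt(119))*i; poles of order 1, moduli (1/7)*sqrt(70) and (1/7)*sqrt(70).
The radius of convergence is the smallest modulus among the singular points: (1/7)*sqrt(70).
The factor k**2 + k/2 + 10/7 splits as (k - a)(k - a') with a = (-1/4) - ((3/28)*sqrt(119))*i, a' = (-1/4) + ((3/28)*sqrt(119))*i. At the order-1 pole a set g(k) = (k - a)*f(k) = [8*k/21 - 7/9] / (k - a').
Simple pole: residue = g(a) at a = (-1/4) - ((3/28)*sqrt(119))*i, which is (4/21) - ((110/3213)*sqrt(119))*i.
The factor k**2 + k/2 + 10/7 splits as (k - a)(k - a') with a = (-1/4) + ((3/28)*sqrt(119))*i, a' = (-1/4) - ((3/28)*sqrt(119))*i. At the order-1 pole a set g(k) = (k - a)*f(k) = [8*k/21 - 7/9] / (k - a').
Simple pole: residue = g(a) at a = (-1/4) + ((3/28)*sqrt(119))*i, which is (4/21) + ((110/3213)*sqrt(119))*i.
List the singular points by increasing real part (a conjugate pair: the negative imaginary part first).


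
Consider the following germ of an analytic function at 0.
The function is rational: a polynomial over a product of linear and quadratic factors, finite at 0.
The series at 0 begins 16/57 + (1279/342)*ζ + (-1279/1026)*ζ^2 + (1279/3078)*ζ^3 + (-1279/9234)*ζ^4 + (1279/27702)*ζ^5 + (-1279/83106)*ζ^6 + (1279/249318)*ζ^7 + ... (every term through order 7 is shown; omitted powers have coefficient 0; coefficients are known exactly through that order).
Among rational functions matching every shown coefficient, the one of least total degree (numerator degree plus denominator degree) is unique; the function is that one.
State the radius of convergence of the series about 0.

The radius of convergence is 3.

No rational of total degree below 2 reproduces all 8 coefficients; solving the [1/1] Pade equations on them gives f(ζ) = (23*ζ/2 + 16/19)/(ζ + 3), whose expansion matches every shown term.
Denominator factor (ζ + 3): pole of order 1 at -3, modulus 3.
The radius of convergence is the smallest modulus among the singular points: 3.


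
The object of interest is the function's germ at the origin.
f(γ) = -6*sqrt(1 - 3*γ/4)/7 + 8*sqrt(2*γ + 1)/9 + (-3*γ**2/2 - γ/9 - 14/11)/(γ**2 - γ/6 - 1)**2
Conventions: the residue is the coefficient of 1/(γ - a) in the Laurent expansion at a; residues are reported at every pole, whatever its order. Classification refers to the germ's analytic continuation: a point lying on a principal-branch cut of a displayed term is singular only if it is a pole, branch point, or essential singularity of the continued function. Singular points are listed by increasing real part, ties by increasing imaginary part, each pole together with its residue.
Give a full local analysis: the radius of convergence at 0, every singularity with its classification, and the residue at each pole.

Radius of convergence at 0: 1/2.
At 1/12 - (1/12)*sqrt(145): a pole of order 2; residue (1036/231275)*sqrt(145).
At -1/2: an algebraic (square-root) branch point.
At 1/12 + (1/12)*sqrt(145): a pole of order 2; residue -(1036/231275)*sqrt(145).
At 4/3: an algebraic (square-root) branch point.


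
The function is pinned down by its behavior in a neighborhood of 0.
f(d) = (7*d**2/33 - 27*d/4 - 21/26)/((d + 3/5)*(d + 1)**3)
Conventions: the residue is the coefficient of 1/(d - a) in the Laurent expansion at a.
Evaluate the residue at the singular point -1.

The residue is -237285/4576.

At the order-3 pole -1 set g(d) = (d - (-1))^3*f(d) = (7*d**2/33 - 27*d/4 - 21/26)/(d + 3/5).
Order-3 pole: residue = g''(a)/2; g''(-1) = -237285/2288, so the residue is -237285/4576.


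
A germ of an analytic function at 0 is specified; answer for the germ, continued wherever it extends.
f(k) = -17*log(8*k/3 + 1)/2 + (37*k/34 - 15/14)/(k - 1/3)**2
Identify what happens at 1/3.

The denominator factor k - 1/3 vanishes at 1/3 and appears to the power 2; the numerator there equals -253/357, nonzero, and no other factor vanishes.
The branch terms are analytic at this point.
Hence a pole whose order is the multiplicity, 2.

The point is a pole of order 2.


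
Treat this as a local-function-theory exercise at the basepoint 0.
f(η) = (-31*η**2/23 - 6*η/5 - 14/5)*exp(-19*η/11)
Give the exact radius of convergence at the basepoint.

The radius of convergence is infinite.

The factor exp(-19*η/11) is entire and contributes no finite singular point.
The polynomial part has no poles.
No finite singular points: the Taylor series at 0 converges everywhere.


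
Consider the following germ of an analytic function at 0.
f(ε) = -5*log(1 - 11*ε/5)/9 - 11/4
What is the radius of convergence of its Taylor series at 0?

Branch term (-5/9)*log(1 - ε/(5/11)): its argument vanishes at ε = 5/11, a logarithmic branch point, modulus 5/11.
The radius of convergence is the smallest modulus among the singular points: 5/11.

The radius of convergence is 5/11.


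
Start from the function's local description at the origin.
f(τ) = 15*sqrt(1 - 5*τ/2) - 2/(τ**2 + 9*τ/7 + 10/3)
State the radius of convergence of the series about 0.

The radius of convergence is 2/5.

Denominator factor (τ**2 + 9*τ/7 + 10/3): discriminant -1717/147, complex-conjugate roots (-9/14) + ((1/42)*sqrt(5151))*i and (-9/14) - ((1/42)*sqrt(5151))*i; poles of order 1, moduli (1/3)*sqrt(30) and (1/3)*sqrt(30).
Branch term (15)*sqrt(1 - τ/(2/5)): its argument vanishes at τ = 2/5, a square-root branch point, modulus 2/5.
The radius of convergence is the smallest modulus among the singular points: 2/5.


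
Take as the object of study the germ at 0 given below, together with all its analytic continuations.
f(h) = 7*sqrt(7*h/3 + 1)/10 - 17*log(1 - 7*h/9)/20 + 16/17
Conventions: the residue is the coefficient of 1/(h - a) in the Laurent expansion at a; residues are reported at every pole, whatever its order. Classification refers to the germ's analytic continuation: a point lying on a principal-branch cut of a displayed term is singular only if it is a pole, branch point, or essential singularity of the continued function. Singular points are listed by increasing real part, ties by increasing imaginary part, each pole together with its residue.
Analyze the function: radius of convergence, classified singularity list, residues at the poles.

Radius of convergence at 0: 3/7.
At -3/7: an algebraic (square-root) branch point.
At 9/7: a logarithmic branch point.

Branch term (-17/20)*log(1 - h/(9/7)): its argument vanishes at h = 9/7, a logarithmic branch point, modulus 9/7.
Branch term (7/10)*sqrt(1 - h/(-3/7)): its argument vanishes at h = -3/7, a square-root branch point, modulus 3/7.
The radius of convergence is the smallest modulus among the singular points: 3/7.
List the singular points by increasing real part (a conjugate pair: the negative imaginary part first).


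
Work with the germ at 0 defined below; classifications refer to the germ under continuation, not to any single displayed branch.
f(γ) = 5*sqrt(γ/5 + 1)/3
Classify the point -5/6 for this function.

There is no denominator, hence no pole anywhere.
Branch term sqrt(1 - γ/(-5)): argument at -5/6 is 5/6, nonzero, so -5/6 is not its branch point (a point on a principal cut is still regular for the continued germ).
So the germ continues analytically to -5/6.

The point is a regular point.


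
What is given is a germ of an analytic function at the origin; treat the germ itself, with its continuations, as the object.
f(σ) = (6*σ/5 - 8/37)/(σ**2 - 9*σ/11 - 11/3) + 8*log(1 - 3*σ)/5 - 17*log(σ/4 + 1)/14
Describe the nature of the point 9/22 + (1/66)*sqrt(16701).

The point is a pole of order 1.

The denominator factor σ**2 - 9*σ/11 - 11/3 vanishes at 9/22 + (1/66)*sqrt(16701) and appears to the power 1; the numerator there equals 559/2035 + (1/55)*sqrt(16701), nonzero, and no other factor vanishes.
The branch terms are analytic at this point.
Hence a pole whose order is the multiplicity, 1.


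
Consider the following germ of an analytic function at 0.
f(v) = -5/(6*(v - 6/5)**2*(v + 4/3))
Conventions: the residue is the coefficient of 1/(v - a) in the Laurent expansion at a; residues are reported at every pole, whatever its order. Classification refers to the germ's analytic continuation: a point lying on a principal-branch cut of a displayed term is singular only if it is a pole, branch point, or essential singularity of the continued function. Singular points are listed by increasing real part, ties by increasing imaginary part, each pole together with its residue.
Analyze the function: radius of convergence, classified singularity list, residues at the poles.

Radius of convergence at 0: 6/5.
At -4/3: a pole of order 1; residue -375/2888.
At 6/5: a pole of order 2; residue 375/2888.

Denominator factor (v - 6/5)^2: pole of order 2 at 6/5, modulus 6/5.
Denominator factor (v + 4/3): pole of order 1 at -4/3, modulus 4/3.
The radius of convergence is the smallest modulus among the singular points: 6/5.
At the order-1 pole -4/3 set g(v) = (v - (-4/3))*f(v) = -5/(6*(v - 6/5)**2).
Simple pole: residue = g(a) at a = -4/3, which is -375/2888.
At the order-2 pole 6/5 set g(v) = (v - (6/5))^2*f(v) = -5/(6*(v + 4/3)).
Order-2 pole: residue = g'(a); g'(6/5) = 375/2888, so the residue is 375/2888.
List the singular points by increasing real part (a conjugate pair: the negative imaginary part first).


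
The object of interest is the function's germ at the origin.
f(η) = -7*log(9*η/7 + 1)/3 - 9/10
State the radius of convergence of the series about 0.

The radius of convergence is 7/9.

Branch term (-7/3)*log(1 - η/(-7/9)): its argument vanishes at η = -7/9, a logarithmic branch point, modulus 7/9.
The radius of convergence is the smallest modulus among the singular points: 7/9.


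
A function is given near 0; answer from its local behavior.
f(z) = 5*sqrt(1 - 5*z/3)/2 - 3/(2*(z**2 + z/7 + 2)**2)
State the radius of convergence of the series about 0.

Denominator factor (z**2 + z/7 + 2)^2: discriminant -391/49, complex-conjugate roots (-1/14) + ((1/14)*sqrt(391))*i and (-1/14) - ((1/14)*sqrt(391))*i; poles of order 2, moduli sqrt(2) and sqrt(2).
Branch term (5/2)*sqrt(1 - z/(3/5)): its argument vanishes at z = 3/5, a square-root branch point, modulus 3/5.
The radius of convergence is the smallest modulus among the singular points: 3/5.

The radius of convergence is 3/5.


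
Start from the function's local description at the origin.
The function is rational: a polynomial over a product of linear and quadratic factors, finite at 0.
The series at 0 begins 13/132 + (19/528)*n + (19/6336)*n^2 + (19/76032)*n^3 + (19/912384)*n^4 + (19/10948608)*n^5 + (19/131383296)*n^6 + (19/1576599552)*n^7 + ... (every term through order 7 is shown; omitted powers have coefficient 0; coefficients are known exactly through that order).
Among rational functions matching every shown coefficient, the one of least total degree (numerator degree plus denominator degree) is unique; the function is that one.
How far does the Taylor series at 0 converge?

No rational of total degree below 2 reproduces all 8 coefficients; solving the [1/1] Pade equations on them gives f(n) = (-n/3 - 13/11)/(n - 12), whose expansion matches every shown term.
Denominator factor (n - 12): pole of order 1 at 12, modulus 12.
The radius of convergence is the smallest modulus among the singular points: 12.

The radius of convergence is 12.


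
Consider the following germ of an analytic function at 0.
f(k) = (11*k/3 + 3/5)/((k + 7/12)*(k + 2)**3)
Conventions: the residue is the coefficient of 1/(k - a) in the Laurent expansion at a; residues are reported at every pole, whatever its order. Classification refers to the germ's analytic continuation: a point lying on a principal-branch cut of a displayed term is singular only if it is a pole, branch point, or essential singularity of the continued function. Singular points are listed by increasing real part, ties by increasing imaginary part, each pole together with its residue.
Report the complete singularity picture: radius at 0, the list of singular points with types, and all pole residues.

Denominator factor (k + 7/12): pole of order 1 at -7/12, modulus 7/12.
Denominator factor (k + 2)^3: pole of order 3 at -2, modulus 2.
The radius of convergence is the smallest modulus among the singular points: 7/12.
At the order-3 pole -2 set g(k) = (k - (-2))^3*f(k) = (11*k/3 + 3/5)/(k + 7/12).
Order-3 pole: residue = g''(a)/2; g''(-2) = 26592/24565, so the residue is 13296/24565.
At the order-1 pole -7/12 set g(k) = (k - (-7/12))*f(k) = (11*k/3 + 3/5)/(k + 2)**3.
Simple pole: residue = g(a) at a = -7/12, which is -13296/24565.
List the singular points by increasing real part (a conjugate pair: the negative imaginary part first).

Radius of convergence at 0: 7/12.
At -2: a pole of order 3; residue 13296/24565.
At -7/12: a pole of order 1; residue -13296/24565.


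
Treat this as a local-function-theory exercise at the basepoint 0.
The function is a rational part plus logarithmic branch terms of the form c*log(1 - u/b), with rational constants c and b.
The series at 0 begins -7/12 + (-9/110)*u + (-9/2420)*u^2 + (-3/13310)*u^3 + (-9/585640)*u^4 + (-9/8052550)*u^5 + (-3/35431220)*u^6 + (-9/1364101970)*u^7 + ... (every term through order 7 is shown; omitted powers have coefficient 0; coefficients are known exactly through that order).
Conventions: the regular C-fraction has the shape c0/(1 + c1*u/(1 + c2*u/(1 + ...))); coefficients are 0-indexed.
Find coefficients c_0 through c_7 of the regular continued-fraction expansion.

The regular C-fraction coefficients are [-7/12, -54/385, 73/770, 35/4818, -127/2409, -73/6985, -489/13970, -381/25102].

Taylor coefficients (read off): a_0 = -7/12, a_1 = -9/110, a_2 = -9/2420, a_3 = -3/13310, a_4 = -9/585640, a_5 = -9/8052550, a_6 = -3/35431220, a_7 = -9/1364101970.
c0 = a_0 = -7/12. Peel one level at a time: if S = 1 + c*u/S' with S'(0) = 1, then c is the u-coefficient of S and S' = c*u/(S - 1).
S_1 = c0/f = 1 + (-54/385)*u + (1971/148225)*u^2 + ...; c1 = -54/385.
S_2 = c1*u/(S_1 - 1) = 1 + (73/770)*u + (-1/1452)*u^2 + ...; c2 = 73/770.
S_3 = c2*u/(S_2 - 1) = 1 + (35/4818)*u + (4445/11606562)*u^2 + ...; c3 = 35/4818.
S_4 = c3*u/(S_3 - 1) = 1 + (-127/2409)*u + (-1/1815)*u^2 + ...; c4 = -127/2409.
S_5 = c4*u/(S_4 - 1) = 1 + (-73/6985)*u + (-35697/97580450)*u^2 + ...; c5 = -73/6985.
S_6 = c5*u/(S_5 - 1) = 1 + (-489/13970)*u + (-9/16940)*u^2 + ...; c6 = -489/13970.
S_7 = c6*u/(S_6 - 1) = 1 + (-381/25102)*u + ...; c7 = -381/25102.


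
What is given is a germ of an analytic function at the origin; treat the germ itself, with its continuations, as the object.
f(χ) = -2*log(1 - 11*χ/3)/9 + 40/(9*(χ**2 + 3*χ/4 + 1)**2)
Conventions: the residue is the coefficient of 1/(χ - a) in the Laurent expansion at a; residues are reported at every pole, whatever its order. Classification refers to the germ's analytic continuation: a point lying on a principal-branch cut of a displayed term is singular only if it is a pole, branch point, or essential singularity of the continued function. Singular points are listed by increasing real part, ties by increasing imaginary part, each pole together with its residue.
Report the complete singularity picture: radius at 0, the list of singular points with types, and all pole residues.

Radius of convergence at 0: 3/11.
At (-3/8) - ((1/8)*sqrt(55))*i: a pole of order 2; residue ((1024/5445)*sqrt(55))*i.
At (-3/8) + ((1/8)*sqrt(55))*i: a pole of order 2; residue -((1024/5445)*sqrt(55))*i.
At 3/11: a logarithmic branch point.

Denominator factor (χ**2 + 3*χ/4 + 1)^2: discriminant -55/16, complex-conjugate roots (-3/8) + ((1/8)*sqrt(55))*i and (-3/8) - ((1/8)*sqrt(55))*i; poles of order 2, moduli 1 and 1.
Branch term (-2/9)*log(1 - χ/(3/11)): its argument vanishes at χ = 3/11, a logarithmic branch point, modulus 3/11.
The radius of convergence is the smallest modulus among the singular points: 3/11.
The branch term is analytic at (-3/8) - ((1/8)*sqrt(55))*i and contributes nothing to the residue; only the rational part matters.
The factor χ**2 + 3*χ/4 + 1 splits as (χ - a)(χ - a') with a = (-3/8) - ((1/8)*sqrt(55))*i, a' = (-3/8) + ((1/8)*sqrt(55))*i. At the order-2 pole a set g(χ) = (χ - a)^2*(rational part) = [40/9] / (χ - a')^2.
Order-2 pole: residue = g'(a); g'((-3/8) - ((1/8)*sqrt(55))*i) = ((1024/5445)*sqrt(55))*i, so the residue is ((1024/5445)*sqrt(55))*i.
The branch term is analytic at (-3/8) + ((1/8)*sqrt(55))*i and contributes nothing to the residue; only the rational part matters.
The factor χ**2 + 3*χ/4 + 1 splits as (χ - a)(χ - a') with a = (-3/8) + ((1/8)*sqrt(55))*i, a' = (-3/8) - ((1/8)*sqrt(55))*i. At the order-2 pole a set g(χ) = (χ - a)^2*(rational part) = [40/9] / (χ - a')^2.
Order-2 pole: residue = g'(a); g'((-3/8) + ((1/8)*sqrt(55))*i) = -((1024/5445)*sqrt(55))*i, so the residue is -((1024/5445)*sqrt(55))*i.
List the singular points by increasing real part (a conjugate pair: the negative imaginary part first).


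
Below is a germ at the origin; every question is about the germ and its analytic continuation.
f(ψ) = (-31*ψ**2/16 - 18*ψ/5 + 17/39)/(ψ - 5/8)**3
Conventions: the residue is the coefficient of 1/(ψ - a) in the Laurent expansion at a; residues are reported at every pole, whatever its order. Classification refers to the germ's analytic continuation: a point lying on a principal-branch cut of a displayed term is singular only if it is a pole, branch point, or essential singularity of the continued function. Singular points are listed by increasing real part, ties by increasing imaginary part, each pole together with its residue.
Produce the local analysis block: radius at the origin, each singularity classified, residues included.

Radius of convergence at 0: 5/8.
At 5/8: a pole of order 3; residue -31/16.

Denominator factor (ψ - 5/8)^3: pole of order 3 at 5/8, modulus 5/8.
The radius of convergence is the smallest modulus among the singular points: 5/8.
At the order-3 pole 5/8 set g(ψ) = (ψ - (5/8))^3*f(ψ) = -31*ψ**2/16 - 18*ψ/5 + 17/39.
Order-3 pole: residue = g''(a)/2; g''(5/8) = -31/8, so the residue is -31/16.


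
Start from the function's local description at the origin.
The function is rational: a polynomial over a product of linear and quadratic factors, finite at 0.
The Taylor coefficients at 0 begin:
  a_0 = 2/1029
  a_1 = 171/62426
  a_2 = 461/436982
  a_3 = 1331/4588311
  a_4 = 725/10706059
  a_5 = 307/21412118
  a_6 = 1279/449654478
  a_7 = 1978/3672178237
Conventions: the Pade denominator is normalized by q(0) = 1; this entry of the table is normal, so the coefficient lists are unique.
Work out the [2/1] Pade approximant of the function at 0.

Taylor coefficients needed (read off): a_0 = 2/1029, a_1 = 171/62426, a_2 = 461/436982, a_3 = 1331/4588311.
Write the denominator as Q(r) = 1 + q1*r. Requiring Q*f - P = O(r^4) with deg P <= 2 kills the coefficients of r^3..r^3 in Q*f:
  r^3: a_3 + q1*a_2 = 0, i.e. 1331/4588311 + (461/436982)*q1 = 0.
Solving this linear system: q1 = -2662/9681.
The numerator is Q*f truncated at degree 2: P0 = a_0 = 2/1029; P1 = a_1 + q1*a_0 = 571055/259005474; P2 = a_2 + q1*a_1 = 60787/201448702.

The Pade approximant has numerator coefficients [2/1029, 571055/259005474, 60787/201448702]; denominator coefficients [1, -2662/9681].


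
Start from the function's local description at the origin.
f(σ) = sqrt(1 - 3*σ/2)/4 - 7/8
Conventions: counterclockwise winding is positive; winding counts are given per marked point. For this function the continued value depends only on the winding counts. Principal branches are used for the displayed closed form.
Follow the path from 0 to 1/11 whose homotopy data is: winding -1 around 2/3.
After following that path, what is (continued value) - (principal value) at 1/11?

Continued minus principal equals -(1/44)*sqrt(418).

The rational part is single-valued and drops out of the difference; each branch term changes only by its own monodromy.
(1/4)*sqrt(1 - σ/(2/3)): winding -1 is odd, the square root flips sign, contributing -2*(1/4)*sqrt(1 - (1/11)/(2/3)) = -2*(1/4)*sqrt(19/22) = -(1/44)*sqrt(418).
Summing the contributions at σ = 1/11 gives -(1/44)*sqrt(418).


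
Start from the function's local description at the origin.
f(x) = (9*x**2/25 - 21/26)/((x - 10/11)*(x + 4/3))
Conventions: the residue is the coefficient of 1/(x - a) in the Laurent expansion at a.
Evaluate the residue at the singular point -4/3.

At the order-1 pole -4/3 set g(x) = (x - (-4/3))*f(x) = (9*x**2/25 - 21/26)/(x - 10/11).
Simple pole: residue = g(a) at a = -4/3, which is 3597/48100.

The residue is 3597/48100.


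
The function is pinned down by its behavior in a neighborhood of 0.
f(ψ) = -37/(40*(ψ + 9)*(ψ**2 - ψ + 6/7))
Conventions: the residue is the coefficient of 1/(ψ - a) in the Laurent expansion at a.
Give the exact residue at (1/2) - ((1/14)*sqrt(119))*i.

The residue is (259/50880) - ((4921/864960)*sqrt(119))*i.

The factor ψ**2 - ψ + 6/7 splits as (ψ - a)(ψ - a') with a = (1/2) - ((1/14)*sqrt(119))*i, a' = (1/2) + ((1/14)*sqrt(119))*i. At the order-1 pole a set g(ψ) = (ψ - a)*f(ψ) = [-37/(40*(ψ + 9))] / (ψ - a').
Simple pole: residue = g(a) at a = (1/2) - ((1/14)*sqrt(119))*i, which is (259/50880) - ((4921/864960)*sqrt(119))*i.


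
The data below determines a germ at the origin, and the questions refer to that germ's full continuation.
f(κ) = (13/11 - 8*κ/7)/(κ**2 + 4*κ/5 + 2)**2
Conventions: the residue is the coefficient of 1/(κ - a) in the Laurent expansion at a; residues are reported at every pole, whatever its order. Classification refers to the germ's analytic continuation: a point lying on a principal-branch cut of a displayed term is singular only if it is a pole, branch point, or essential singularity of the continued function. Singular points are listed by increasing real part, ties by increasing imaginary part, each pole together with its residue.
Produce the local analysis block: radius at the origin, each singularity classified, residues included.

Radius of convergence at 0: sqrt(2).
At (-2/5) - ((1/5)*sqrt(46))*i: a pole of order 2; residue ((15775/651728)*sqrt(46))*i.
At (-2/5) + ((1/5)*sqrt(46))*i: a pole of order 2; residue -((15775/651728)*sqrt(46))*i.

Denominator factor (κ**2 + 4*κ/5 + 2)^2: discriminant -184/25, complex-conjugate roots (-2/5) + ((1/5)*sqrt(46))*i and (-2/5) - ((1/5)*sqrt(46))*i; poles of order 2, moduli sqrt(2) and sqrt(2).
The radius of convergence is the smallest modulus among the singular points: sqrt(2).
The factor κ**2 + 4*κ/5 + 2 splits as (κ - a)(κ - a') with a = (-2/5) - ((1/5)*sqrt(46))*i, a' = (-2/5) + ((1/5)*sqrt(46))*i. At the order-2 pole a set g(κ) = (κ - a)^2*f(κ) = [13/11 - 8*κ/7] / (κ - a')^2.
Order-2 pole: residue = g'(a); g'((-2/5) - ((1/5)*sqrt(46))*i) = ((15775/651728)*sqrt(46))*i, so the residue is ((15775/651728)*sqrt(46))*i.
The factor κ**2 + 4*κ/5 + 2 splits as (κ - a)(κ - a') with a = (-2/5) + ((1/5)*sqrt(46))*i, a' = (-2/5) - ((1/5)*sqrt(46))*i. At the order-2 pole a set g(κ) = (κ - a)^2*f(κ) = [13/11 - 8*κ/7] / (κ - a')^2.
Order-2 pole: residue = g'(a); g'((-2/5) + ((1/5)*sqrt(46))*i) = -((15775/651728)*sqrt(46))*i, so the residue is -((15775/651728)*sqrt(46))*i.
List the singular points by increasing real part (a conjugate pair: the negative imaginary part first).


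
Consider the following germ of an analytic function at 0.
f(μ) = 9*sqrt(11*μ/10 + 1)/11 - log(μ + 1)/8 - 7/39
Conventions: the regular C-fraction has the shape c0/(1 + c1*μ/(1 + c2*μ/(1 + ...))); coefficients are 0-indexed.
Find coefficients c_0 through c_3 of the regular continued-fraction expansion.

Taylor coefficients (expand at 0): a_0 = 274/429, a_1 = 13/40, a_2 = -49/800, a_3 = 1267/48000.
c0 = a_0 = 274/429. Peel one level at a time: if S = 1 + c*μ/S' with S'(0) = 1, then c is the μ-coefficient of S and S' = c*μ/(S - 1).
S_1 = c0/f = 1 + (-5577/10960)*μ + (42622437/120121600)*μ^2 + ...; c1 = -5577/10960.
S_2 = c1*μ/(S_1 - 1) = 1 + (99353/142480)*μ + (-2317/50700)*μ^2 + ...; c2 = 99353/142480.
S_3 = c2*μ/(S_2 - 1) = 1 + (1269716/19373835)*μ + ...; c3 = 1269716/19373835.

The regular C-fraction coefficients are [274/429, -5577/10960, 99353/142480, 1269716/19373835].


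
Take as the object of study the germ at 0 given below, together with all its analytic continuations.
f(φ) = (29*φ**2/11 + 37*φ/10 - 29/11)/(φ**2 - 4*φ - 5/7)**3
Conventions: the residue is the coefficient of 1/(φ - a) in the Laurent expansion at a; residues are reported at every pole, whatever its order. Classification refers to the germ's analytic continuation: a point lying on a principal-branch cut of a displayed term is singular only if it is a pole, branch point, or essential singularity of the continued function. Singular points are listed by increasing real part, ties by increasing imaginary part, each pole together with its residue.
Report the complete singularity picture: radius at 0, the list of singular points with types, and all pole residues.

Radius of convergence at 0: -2 + (1/7)*sqrt(231).
At 2 - (1/7)*sqrt(231): a pole of order 3; residue -(10031/3513840)*sqrt(231).
At 2 + (1/7)*sqrt(231): a pole of order 3; residue (10031/3513840)*sqrt(231).


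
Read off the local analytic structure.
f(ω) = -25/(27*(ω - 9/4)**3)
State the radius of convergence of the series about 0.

Denominator factor (ω - 9/4)^3: pole of order 3 at 9/4, modulus 9/4.
The radius of convergence is the smallest modulus among the singular points: 9/4.

The radius of convergence is 9/4.


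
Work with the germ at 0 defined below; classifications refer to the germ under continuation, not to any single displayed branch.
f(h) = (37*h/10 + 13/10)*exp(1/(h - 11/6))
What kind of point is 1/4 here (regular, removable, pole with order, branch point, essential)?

The point is a regular point.

There is no denominator, hence no pole anywhere.
The essential point of exp(1/(h - (11/6))) is 11/6, not 1/4.
So the germ continues analytically to 1/4.


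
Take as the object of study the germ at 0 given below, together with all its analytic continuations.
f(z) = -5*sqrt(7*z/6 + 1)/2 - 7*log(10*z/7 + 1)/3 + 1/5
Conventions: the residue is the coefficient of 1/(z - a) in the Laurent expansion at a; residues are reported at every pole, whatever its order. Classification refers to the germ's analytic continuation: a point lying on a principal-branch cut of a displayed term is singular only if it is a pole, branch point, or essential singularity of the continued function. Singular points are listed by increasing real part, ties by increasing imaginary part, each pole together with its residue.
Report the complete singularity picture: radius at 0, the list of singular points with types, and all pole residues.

Radius of convergence at 0: 7/10.
At -6/7: an algebraic (square-root) branch point.
At -7/10: a logarithmic branch point.

Branch term (-7/3)*log(1 - z/(-7/10)): its argument vanishes at z = -7/10, a logarithmic branch point, modulus 7/10.
Branch term (-5/2)*sqrt(1 - z/(-6/7)): its argument vanishes at z = -6/7, a square-root branch point, modulus 6/7.
The radius of convergence is the smallest modulus among the singular points: 7/10.
List the singular points by increasing real part (a conjugate pair: the negative imaginary part first).


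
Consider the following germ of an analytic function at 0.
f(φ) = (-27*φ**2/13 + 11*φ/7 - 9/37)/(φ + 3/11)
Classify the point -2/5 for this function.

The point is a regular point.

Denominator factors: φ + 3/11 = -7/55 at φ = -2/5 — none vanishes.
So the germ continues analytically to -2/5.


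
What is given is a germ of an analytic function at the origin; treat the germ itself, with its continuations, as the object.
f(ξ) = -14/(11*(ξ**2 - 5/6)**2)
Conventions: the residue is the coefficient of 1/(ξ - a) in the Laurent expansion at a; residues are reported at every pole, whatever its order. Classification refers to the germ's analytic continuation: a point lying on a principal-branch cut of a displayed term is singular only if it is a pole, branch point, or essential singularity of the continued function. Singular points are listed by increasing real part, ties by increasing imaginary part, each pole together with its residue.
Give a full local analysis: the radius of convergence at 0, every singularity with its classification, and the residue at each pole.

Radius of convergence at 0: (1/6)*sqrt(30).
At -(1/6)*sqrt(30): a pole of order 2; residue -(21/275)*sqrt(30).
At (1/6)*sqrt(30): a pole of order 2; residue (21/275)*sqrt(30).

Denominator factor (ξ**2 - 5/6)^2: discriminant 10/3, real irrational roots (1/6)*sqrt(30) and -(1/6)*sqrt(30); poles of order 2, moduli (1/6)*sqrt(30) and (1/6)*sqrt(30).
The radius of convergence is the smallest modulus among the singular points: (1/6)*sqrt(30).
The factor ξ**2 - 5/6 splits as (ξ - a)(ξ - a') with a = -(1/6)*sqrt(30), a' = (1/6)*sqrt(30). At the order-2 pole a set g(ξ) = (ξ - a)^2*f(ξ) = [-14/11] / (ξ - a')^2.
Order-2 pole: residue = g'(a); g'(-(1/6)*sqrt(30)) = -(21/275)*sqrt(30), so the residue is -(21/275)*sqrt(30).
The factor ξ**2 - 5/6 splits as (ξ - a)(ξ - a') with a = (1/6)*sqrt(30), a' = -(1/6)*sqrt(30). At the order-2 pole a set g(ξ) = (ξ - a)^2*f(ξ) = [-14/11] / (ξ - a')^2.
Order-2 pole: residue = g'(a); g'((1/6)*sqrt(30)) = (21/275)*sqrt(30), so the residue is (21/275)*sqrt(30).
List the singular points by increasing real part (a conjugate pair: the negative imaginary part first).


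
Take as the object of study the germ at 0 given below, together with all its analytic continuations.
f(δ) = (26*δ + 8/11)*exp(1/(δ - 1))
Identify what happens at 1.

The point is an essential singularity.

The exponent 1/(δ - (1)) has a pole at 1, so exp(1/(δ - (1))) takes every nonzero value near it: an essential singularity (not a pole of any order).


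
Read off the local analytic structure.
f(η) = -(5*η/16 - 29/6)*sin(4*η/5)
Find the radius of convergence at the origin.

The radius of convergence is infinite.

The factor -sin(4*η/5) is entire and contributes no finite singular point.
The polynomial part has no poles.
No finite singular points: the Taylor series at 0 converges everywhere.


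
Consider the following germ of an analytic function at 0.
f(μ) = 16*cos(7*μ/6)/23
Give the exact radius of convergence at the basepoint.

The radius of convergence is infinite.

The factor cos(7*μ/6) is entire and contributes no finite singular point.
The polynomial part has no poles.
No finite singular points: the Taylor series at 0 converges everywhere.


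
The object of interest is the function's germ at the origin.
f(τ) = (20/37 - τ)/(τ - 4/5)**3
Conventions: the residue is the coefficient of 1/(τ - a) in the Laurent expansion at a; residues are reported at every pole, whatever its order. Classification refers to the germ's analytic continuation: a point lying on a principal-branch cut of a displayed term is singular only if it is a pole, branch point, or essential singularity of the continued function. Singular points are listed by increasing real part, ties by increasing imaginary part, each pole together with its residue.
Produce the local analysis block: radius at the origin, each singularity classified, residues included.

Denominator factor (τ - 4/5)^3: pole of order 3 at 4/5, modulus 4/5.
The radius of convergence is the smallest modulus among the singular points: 4/5.
At the order-3 pole 4/5 set g(τ) = (τ - (4/5))^3*f(τ) = 20/37 - τ.
Order-3 pole: residue = g''(a)/2; g''(4/5) = 0, so the residue is 0.

Radius of convergence at 0: 4/5.
At 4/5: a pole of order 3; residue 0.


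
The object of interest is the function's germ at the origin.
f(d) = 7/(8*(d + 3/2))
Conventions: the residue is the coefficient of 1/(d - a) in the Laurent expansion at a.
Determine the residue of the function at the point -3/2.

At the order-1 pole -3/2 set g(d) = (d - (-3/2))*f(d) = 7/8.
Simple pole: residue = g(a) at a = -3/2, which is 7/8.

The residue is 7/8.


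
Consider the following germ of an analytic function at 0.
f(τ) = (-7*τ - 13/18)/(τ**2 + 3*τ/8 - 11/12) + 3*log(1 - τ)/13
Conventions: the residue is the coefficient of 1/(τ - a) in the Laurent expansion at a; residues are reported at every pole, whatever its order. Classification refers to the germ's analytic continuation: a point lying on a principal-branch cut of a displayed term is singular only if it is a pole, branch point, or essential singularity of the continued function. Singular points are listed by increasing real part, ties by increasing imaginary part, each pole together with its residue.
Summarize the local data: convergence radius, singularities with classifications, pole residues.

Radius of convergence at 0: -3/16 + (1/48)*sqrt(2193).
At -3/16 - (1/48)*sqrt(2193): a pole of order 1; residue -7/2 - (5/774)*sqrt(2193).
At -3/16 + (1/48)*sqrt(2193): a pole of order 1; residue -7/2 + (5/774)*sqrt(2193).
At 1: a logarithmic branch point.

Denominator factor (τ**2 + 3*τ/8 - 11/12): discriminant 731/192, real irrational roots -3/16 + (1/48)*sqrt(2193) and -3/16 - (1/48)*sqrt(2193); poles of order 1, moduli -3/16 + (1/48)*sqrt(2193) and 3/16 + (1/48)*sqrt(2193).
Branch term (3/13)*log(1 - τ/(1)): its argument vanishes at τ = 1, a logarithmic branch point, modulus 1.
The radius of convergence is the smallest modulus among the singular points: -3/16 + (1/48)*sqrt(2193).
The branch term is analytic at -3/16 - (1/48)*sqrt(2193) and contributes nothing to the residue; only the rational part matters.
The factor τ**2 + 3*τ/8 - 11/12 splits as (τ - a)(τ - a') with a = -3/16 - (1/48)*sqrt(2193), a' = -3/16 + (1/48)*sqrt(2193). At the order-1 pole a set g(τ) = (τ - a)*(rational part) = [-7*τ - 13/18] / (τ - a').
Simple pole: residue = g(a) at a = -3/16 - (1/48)*sqrt(2193), which is -7/2 - (5/774)*sqrt(2193).
The branch term is analytic at -3/16 + (1/48)*sqrt(2193) and contributes nothing to the residue; only the rational part matters.
The factor τ**2 + 3*τ/8 - 11/12 splits as (τ - a)(τ - a') with a = -3/16 + (1/48)*sqrt(2193), a' = -3/16 - (1/48)*sqrt(2193). At the order-1 pole a set g(τ) = (τ - a)*(rational part) = [-7*τ - 13/18] / (τ - a').
Simple pole: residue = g(a) at a = -3/16 + (1/48)*sqrt(2193), which is -7/2 + (5/774)*sqrt(2193).
List the singular points by increasing real part (a conjugate pair: the negative imaginary part first).


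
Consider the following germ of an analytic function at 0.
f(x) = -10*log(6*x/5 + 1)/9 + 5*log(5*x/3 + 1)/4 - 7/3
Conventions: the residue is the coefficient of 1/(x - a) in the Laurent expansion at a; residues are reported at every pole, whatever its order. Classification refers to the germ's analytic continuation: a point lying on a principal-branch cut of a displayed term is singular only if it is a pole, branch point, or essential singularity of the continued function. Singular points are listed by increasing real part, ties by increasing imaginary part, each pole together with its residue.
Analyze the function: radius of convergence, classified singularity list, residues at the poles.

Branch term (-10/9)*log(1 - x/(-5/6)): its argument vanishes at x = -5/6, a logarithmic branch point, modulus 5/6.
Branch term (5/4)*log(1 - x/(-3/5)): its argument vanishes at x = -3/5, a logarithmic branch point, modulus 3/5.
The radius of convergence is the smallest modulus among the singular points: 3/5.
List the singular points by increasing real part (a conjugate pair: the negative imaginary part first).

Radius of convergence at 0: 3/5.
At -5/6: a logarithmic branch point.
At -3/5: a logarithmic branch point.


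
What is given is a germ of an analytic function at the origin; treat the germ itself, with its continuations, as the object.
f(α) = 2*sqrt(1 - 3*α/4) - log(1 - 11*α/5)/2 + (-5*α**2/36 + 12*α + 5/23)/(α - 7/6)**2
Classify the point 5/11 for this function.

The point is a logarithmic branch point.

The term (-1/2)*log(1 - α/(5/11)) has argument 1 - 5/11/(5/11) = 0 at 5/11: a logarithmic (infinitely-sheeted) branch point; the remaining terms are analytic or single-valued there.


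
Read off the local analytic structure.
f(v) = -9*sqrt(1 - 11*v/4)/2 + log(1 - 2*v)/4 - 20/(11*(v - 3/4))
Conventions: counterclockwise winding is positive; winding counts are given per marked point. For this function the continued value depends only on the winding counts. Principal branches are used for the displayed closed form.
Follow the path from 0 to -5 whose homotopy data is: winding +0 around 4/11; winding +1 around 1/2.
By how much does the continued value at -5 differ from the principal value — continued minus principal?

The rational part is single-valued and drops out of the difference; each branch term changes only by its own monodromy.
(-9/2)*sqrt(1 - v/(4/11)): winding +0 is even, the square root returns to the same sheet, contribution 0.
(1/4)*log(1 - v/(1/2)): each positive loop around 1/2 adds 2*pi*i to the log, so winding +1 contributes (1/4)*(1)*2*pi*i = (1/2)*pi*i.
Summing the contributions at v = -5 gives (1/2)*pi*i.

Continued minus principal equals (1/2)*pi*i.
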